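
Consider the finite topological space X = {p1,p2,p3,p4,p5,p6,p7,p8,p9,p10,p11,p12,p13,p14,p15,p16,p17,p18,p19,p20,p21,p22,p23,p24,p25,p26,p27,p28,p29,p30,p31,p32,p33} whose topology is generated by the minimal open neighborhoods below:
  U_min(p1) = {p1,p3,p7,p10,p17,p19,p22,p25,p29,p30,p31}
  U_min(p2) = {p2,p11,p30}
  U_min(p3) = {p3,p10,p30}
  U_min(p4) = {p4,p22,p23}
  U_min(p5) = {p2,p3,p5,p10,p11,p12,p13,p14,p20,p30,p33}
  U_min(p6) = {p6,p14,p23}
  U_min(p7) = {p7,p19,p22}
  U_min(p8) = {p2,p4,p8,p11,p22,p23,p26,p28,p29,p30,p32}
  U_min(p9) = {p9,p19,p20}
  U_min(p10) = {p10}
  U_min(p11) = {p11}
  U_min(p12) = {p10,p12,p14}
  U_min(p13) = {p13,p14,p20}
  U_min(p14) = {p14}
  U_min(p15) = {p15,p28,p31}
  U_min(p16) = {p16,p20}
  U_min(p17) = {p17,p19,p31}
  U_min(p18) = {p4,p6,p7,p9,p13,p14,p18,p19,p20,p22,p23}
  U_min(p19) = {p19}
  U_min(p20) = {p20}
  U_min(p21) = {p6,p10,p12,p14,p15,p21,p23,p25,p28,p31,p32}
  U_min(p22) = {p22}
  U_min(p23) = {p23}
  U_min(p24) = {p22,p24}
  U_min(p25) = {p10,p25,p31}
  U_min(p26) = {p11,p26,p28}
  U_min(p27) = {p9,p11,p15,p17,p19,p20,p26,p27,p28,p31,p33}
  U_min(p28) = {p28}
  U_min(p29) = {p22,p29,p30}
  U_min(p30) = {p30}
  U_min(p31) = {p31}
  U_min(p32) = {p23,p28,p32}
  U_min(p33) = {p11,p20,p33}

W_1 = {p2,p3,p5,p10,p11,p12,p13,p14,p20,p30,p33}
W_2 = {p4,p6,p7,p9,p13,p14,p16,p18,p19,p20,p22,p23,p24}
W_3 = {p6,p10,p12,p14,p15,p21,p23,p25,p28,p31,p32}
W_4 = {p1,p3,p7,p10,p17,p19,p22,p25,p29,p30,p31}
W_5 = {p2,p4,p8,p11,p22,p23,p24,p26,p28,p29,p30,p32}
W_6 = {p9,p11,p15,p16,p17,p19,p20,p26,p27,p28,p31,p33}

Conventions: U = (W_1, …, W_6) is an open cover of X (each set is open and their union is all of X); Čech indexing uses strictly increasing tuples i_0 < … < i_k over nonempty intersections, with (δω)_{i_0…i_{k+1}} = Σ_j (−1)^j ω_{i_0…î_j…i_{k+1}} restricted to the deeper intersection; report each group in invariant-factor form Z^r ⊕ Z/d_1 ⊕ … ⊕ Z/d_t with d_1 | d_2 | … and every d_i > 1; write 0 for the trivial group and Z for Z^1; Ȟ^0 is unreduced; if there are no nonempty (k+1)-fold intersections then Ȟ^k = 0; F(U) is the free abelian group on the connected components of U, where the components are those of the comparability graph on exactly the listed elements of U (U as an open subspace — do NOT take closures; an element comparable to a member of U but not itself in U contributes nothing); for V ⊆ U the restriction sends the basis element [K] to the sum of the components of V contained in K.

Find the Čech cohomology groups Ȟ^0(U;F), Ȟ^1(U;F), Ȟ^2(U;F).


nonempty intersections:
  W12={p13,p14,p20} W13={p10,p12,p14} W14={p3,p10,p30} W15={p2,p11,p30} W16={p11,p20,p33} W23={p6,p14,p23} W24={p7,p19,p22} W25={p4,p22,p23,p24} W26={p9,p16,p19,p20} W34={p10,p25,p31} W35={p23,p28,p32} W36={p15,p28,p31} W45={p22,p29,p30} W46={p17,p19,p31} W56={p11,p26,p28}
  W123={p14} W126={p20} W134={p10} W145={p30} W156={p11} W235={p23} W245={p22} W246={p19} W346={p31} W356={p28}
components per intersection:
  W1: {p2,p3,p5,p10,p11,p12,p13,p14,p20,p30,p33}
  W2: {p4,p6,p7,p9,p13,p14,p16,p18,p19,p20,p22,p23,p24}
  W3: {p6,p10,p12,p14,p15,p21,p23,p25,p28,p31,p32}
  W4: {p1,p3,p7,p10,p17,p19,p22,p25,p29,p30,p31}
  W5: {p2,p4,p8,p11,p22,p23,p24,p26,p28,p29,p30,p32}
  W6: {p9,p11,p15,p16,p17,p19,p20,p26,p27,p28,p31,p33}
  W12: {p13,p14,p20}
  W13: {p10,p12,p14}
  W14: {p3,p10,p30}
  W15: {p2,p11,p30}
  W16: {p11,p20,p33}
  W23: {p6,p14,p23}
  W24: {p7,p19,p22}
  W25: {p4,p22,p23,p24}
  W26: {p9,p16,p19,p20}
  W34: {p10,p25,p31}
  W35: {p23,p28,p32}
  W36: {p15,p28,p31}
  W45: {p22,p29,p30}
  W46: {p17,p19,p31}
  W56: {p11,p26,p28}
  W123: {p14}
  W126: {p20}
  W134: {p10}
  W145: {p30}
  W156: {p11}
  W235: {p23}
  W245: {p22}
  W246: {p19}
  W346: {p31}
  W356: {p28}
C dims 6,15,10; δ0: rk 5, SNF 1^5; δ1: rk 10, SNF 1^9·2
Ȟ^0: (6−5)−0=1 ⇒ Z
Ȟ^1: (15−10)−5=0 ⇒ 0
Ȟ^2: (10−0)−10=0 plus torsion [2] ⇒ Z/2

Ȟ^0 ≅ Z,  Ȟ^1 ≅ 0,  Ȟ^2 ≅ Z/2


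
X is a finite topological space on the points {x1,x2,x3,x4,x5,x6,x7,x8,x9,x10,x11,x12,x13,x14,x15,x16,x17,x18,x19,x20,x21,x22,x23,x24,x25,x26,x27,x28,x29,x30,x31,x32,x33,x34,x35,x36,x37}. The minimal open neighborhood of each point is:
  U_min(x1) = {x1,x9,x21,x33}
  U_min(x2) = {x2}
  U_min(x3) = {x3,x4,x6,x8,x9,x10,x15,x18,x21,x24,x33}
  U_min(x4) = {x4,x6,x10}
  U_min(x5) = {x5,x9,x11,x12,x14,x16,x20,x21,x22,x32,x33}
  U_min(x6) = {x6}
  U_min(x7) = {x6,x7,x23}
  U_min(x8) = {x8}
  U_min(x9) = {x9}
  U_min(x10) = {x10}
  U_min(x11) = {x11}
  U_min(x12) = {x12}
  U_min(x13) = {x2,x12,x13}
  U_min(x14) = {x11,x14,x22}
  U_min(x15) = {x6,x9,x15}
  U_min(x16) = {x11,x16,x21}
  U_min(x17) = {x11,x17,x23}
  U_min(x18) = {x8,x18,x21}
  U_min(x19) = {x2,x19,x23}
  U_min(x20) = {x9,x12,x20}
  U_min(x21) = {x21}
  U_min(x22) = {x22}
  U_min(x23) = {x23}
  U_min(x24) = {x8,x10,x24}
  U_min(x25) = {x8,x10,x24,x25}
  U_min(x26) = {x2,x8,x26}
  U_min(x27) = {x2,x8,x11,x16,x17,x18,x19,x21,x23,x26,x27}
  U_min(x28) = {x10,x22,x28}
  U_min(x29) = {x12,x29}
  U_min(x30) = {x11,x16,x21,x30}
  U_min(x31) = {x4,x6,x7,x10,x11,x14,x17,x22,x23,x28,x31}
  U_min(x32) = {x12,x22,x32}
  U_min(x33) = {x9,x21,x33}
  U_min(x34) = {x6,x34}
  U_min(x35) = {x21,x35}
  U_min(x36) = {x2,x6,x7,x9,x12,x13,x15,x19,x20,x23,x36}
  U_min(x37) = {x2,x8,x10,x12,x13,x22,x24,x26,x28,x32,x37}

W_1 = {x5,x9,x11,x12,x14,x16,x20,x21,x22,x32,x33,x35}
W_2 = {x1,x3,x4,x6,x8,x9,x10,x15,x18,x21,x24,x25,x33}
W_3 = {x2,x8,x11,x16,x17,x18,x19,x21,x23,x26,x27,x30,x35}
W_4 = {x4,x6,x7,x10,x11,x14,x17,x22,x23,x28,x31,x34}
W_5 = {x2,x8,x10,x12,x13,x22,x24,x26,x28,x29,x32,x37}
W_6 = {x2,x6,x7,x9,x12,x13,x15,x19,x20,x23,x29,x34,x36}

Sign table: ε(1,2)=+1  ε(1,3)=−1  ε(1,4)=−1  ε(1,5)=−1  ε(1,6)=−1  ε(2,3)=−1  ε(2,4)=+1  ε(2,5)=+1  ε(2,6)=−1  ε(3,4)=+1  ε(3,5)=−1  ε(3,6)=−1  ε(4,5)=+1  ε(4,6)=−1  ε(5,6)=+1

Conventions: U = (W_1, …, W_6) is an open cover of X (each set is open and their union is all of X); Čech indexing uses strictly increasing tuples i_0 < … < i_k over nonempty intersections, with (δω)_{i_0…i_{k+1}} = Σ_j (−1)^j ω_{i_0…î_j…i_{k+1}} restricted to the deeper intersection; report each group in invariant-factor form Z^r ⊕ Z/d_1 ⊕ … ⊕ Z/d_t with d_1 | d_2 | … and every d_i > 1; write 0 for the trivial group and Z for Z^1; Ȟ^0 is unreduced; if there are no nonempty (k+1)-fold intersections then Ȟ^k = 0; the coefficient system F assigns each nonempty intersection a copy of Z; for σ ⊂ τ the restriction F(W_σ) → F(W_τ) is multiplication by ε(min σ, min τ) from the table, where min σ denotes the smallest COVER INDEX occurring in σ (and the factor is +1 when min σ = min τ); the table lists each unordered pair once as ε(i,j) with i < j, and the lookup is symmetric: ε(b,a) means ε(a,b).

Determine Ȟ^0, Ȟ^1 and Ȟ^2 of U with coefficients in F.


Ȟ^0 = 0; Ȟ^1 = Z/2; Ȟ^2 = Z

nerve of the cover:
  W12={x9,x21,x33} W13={x11,x16,x21,x35} W14={x11,x14,x22} W15={x12,x22,x32} W16={x9,x12,x20} W23={x8,x18,x21} W24={x4,x6,x10} W25={x8,x10,x24} W26={x6,x9,x15} W34={x11,x17,x23} W35={x2,x8,x26} W36={x2,x19,x23} W45={x10,x22,x28} W46={x6,x7,x23,x34} W56={x2,x12,x13,x29}
  W123={x21} W126={x9} W134={x11} W145={x22} W156={x12} W235={x8} W245={x10} W246={x6} W346={x23} W356={x2}
C dims 6,15,10; δ0: rk 6, SNF 1^5·2; δ1: rk 9, SNF 1^9
Ȟ^0 = (6 − 6) − 0 = 0, so Ȟ^0 ≅ 0
Ȟ^1 = (15 − 9) − 6 = 0 plus torsion [2], so Ȟ^1 ≅ Z/2
Ȟ^2 = (10 − 0) − 9 = 1, so Ȟ^2 ≅ Z


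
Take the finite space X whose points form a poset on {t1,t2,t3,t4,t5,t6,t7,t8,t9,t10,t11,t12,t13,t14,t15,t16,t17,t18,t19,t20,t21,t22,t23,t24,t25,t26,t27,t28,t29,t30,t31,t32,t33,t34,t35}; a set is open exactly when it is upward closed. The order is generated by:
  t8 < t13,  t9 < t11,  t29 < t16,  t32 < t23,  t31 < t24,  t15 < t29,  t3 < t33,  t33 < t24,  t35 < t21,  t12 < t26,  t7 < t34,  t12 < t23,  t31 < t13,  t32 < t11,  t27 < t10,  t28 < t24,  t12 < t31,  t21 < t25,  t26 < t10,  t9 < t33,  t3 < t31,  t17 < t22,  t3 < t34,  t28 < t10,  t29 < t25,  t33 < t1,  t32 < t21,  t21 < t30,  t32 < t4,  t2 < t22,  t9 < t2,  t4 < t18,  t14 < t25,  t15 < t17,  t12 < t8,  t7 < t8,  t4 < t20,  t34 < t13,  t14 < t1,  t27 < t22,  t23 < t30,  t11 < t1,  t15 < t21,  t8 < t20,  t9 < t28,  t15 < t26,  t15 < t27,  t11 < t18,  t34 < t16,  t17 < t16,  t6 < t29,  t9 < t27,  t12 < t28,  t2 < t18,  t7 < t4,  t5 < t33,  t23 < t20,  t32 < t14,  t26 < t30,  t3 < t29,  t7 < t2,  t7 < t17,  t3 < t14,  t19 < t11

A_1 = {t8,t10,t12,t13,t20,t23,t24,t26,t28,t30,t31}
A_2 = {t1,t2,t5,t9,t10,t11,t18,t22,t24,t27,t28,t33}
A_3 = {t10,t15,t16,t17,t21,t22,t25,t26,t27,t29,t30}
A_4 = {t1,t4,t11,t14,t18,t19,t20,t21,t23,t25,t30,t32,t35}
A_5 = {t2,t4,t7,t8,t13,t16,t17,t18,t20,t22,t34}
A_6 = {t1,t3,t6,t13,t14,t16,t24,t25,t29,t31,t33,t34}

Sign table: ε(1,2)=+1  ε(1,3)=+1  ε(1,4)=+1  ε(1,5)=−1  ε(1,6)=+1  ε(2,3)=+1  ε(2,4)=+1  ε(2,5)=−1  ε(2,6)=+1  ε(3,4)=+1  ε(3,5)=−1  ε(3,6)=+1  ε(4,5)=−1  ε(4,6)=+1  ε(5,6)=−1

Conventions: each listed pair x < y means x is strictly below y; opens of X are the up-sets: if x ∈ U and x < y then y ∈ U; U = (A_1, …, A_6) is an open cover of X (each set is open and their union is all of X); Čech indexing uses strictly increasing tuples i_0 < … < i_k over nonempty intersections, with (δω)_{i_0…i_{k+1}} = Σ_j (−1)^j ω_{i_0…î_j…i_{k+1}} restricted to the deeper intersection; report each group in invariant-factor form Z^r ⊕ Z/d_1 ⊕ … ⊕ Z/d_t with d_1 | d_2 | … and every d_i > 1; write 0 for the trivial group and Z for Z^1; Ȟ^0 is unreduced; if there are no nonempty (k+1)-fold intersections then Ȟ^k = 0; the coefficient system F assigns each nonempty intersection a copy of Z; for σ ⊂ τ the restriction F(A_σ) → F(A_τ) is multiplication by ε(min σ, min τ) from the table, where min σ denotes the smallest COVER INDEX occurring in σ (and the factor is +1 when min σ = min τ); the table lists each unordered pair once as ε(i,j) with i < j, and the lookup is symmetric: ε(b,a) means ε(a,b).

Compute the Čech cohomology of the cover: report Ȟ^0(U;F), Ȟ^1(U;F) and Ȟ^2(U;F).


Ȟ^0 ≅ Z,  Ȟ^1 ≅ 0,  Ȟ^2 ≅ Z/2

nerve of the cover:
  A12={t10,t24,t28} A13={t10,t26,t30} A14={t20,t23,t30} A15={t8,t13,t20} A16={t13,t24,t31} A23={t10,t22,t27} A24={t1,t11,t18} A25={t2,t18,t22} A26={t1,t24,t33} A34={t21,t25,t30} A35={t16,t17,t22} A36={t16,t25,t29} A45={t4,t18,t20} A46={t1,t14,t25} A56={t13,t16,t34}
  A123={t10} A126={t24} A134={t30} A145={t20} A156={t13} A235={t22} A245={t18} A246={t1} A346={t25} A356={t16}
C dims 6,15,10; δ0: rk 5, SNF 1^5; δ1: rk 10, SNF 1^9·2
Ȟ^0 = (6 − 5) − 0 = 1, so Ȟ^0 ≅ Z
Ȟ^1 = (15 − 10) − 5 = 0, so Ȟ^1 ≅ 0
Ȟ^2 = (10 − 0) − 10 = 0 plus torsion [2], so Ȟ^2 ≅ Z/2


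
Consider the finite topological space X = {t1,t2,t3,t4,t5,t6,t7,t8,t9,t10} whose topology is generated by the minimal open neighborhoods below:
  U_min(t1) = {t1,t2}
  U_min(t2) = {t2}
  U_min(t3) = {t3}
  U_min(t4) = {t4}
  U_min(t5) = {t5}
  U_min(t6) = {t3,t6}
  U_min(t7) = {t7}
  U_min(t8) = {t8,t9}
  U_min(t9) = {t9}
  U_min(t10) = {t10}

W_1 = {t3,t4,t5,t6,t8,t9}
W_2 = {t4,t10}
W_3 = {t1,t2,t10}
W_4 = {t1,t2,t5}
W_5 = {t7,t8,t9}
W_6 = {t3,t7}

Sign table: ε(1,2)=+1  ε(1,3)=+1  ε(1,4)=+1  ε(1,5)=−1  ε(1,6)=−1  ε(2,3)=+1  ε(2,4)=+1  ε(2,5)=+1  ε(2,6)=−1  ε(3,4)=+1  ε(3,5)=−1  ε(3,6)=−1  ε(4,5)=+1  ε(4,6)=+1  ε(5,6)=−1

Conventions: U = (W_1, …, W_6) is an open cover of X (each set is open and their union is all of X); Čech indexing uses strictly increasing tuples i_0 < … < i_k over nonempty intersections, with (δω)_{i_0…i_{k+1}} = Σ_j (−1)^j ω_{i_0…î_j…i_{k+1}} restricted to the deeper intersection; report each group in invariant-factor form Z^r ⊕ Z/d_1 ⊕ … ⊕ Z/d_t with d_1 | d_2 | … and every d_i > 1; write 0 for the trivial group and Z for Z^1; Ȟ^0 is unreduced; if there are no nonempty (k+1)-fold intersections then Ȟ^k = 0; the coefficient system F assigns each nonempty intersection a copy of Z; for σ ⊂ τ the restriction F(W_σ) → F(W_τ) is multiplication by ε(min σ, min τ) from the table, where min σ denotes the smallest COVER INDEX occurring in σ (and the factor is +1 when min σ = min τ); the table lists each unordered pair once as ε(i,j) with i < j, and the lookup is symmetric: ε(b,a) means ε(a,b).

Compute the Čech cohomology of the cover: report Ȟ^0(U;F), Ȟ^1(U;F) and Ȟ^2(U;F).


Ȟ^0(U;F) ≅ 0, Ȟ^1(U;F) ≅ Z ⊕ Z/2 and Ȟ^2(U;F) ≅ 0

nonempty intersections:
  W12={t4} W14={t5} W15={t8,t9} W16={t3} W23={t10} W34={t1,t2} W56={t7}
C dims 6,7; δ0: rk 6, SNF 1^5·2
Ȟ^0: (6−6)−0=0 ⇒ 0
Ȟ^1: (7−0)−6=1 plus torsion [2] ⇒ Z ⊕ Z/2
Ȟ^2: (0−0)−0=0 ⇒ 0


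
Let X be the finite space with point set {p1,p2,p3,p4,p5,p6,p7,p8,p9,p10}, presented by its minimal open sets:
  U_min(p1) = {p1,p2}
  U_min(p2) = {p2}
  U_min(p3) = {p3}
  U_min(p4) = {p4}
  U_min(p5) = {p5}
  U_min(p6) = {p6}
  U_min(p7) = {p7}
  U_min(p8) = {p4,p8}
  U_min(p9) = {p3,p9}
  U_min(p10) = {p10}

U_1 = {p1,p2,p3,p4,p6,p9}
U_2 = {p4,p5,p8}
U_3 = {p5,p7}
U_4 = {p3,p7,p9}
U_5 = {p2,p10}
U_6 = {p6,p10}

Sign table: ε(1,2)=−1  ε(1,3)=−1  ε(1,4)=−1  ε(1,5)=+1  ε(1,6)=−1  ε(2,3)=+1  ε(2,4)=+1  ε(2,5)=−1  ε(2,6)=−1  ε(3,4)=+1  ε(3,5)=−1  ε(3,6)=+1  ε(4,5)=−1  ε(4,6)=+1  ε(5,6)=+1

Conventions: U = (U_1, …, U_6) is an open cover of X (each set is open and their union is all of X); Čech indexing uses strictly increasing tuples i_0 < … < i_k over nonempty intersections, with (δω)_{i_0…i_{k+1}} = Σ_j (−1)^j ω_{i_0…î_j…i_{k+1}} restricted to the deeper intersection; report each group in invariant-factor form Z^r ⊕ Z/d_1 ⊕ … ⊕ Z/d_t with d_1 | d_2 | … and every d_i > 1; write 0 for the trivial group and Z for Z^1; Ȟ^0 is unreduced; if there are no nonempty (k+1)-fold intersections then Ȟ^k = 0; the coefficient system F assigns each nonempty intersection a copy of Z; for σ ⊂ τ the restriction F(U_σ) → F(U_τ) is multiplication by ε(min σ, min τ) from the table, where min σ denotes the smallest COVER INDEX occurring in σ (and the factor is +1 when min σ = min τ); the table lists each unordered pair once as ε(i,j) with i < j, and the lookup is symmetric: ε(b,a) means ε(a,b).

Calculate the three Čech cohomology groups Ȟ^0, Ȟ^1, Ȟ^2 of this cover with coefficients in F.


Ȟ^0 = 0, Ȟ^1 = Z ⊕ Z/2 and Ȟ^2 = 0

cover nerve:
  U12={p4} U14={p3,p9} U15={p2} U16={p6} U23={p5} U34={p7} U56={p10}
C dims 6,7; δ0: rk 6, SNF 1^5·2
Ȟ^0: (6−6)−0=0 ⇒ 0
Ȟ^1: (7−0)−6=1 plus torsion [2] ⇒ Z ⊕ Z/2
Ȟ^2: (0−0)−0=0 ⇒ 0


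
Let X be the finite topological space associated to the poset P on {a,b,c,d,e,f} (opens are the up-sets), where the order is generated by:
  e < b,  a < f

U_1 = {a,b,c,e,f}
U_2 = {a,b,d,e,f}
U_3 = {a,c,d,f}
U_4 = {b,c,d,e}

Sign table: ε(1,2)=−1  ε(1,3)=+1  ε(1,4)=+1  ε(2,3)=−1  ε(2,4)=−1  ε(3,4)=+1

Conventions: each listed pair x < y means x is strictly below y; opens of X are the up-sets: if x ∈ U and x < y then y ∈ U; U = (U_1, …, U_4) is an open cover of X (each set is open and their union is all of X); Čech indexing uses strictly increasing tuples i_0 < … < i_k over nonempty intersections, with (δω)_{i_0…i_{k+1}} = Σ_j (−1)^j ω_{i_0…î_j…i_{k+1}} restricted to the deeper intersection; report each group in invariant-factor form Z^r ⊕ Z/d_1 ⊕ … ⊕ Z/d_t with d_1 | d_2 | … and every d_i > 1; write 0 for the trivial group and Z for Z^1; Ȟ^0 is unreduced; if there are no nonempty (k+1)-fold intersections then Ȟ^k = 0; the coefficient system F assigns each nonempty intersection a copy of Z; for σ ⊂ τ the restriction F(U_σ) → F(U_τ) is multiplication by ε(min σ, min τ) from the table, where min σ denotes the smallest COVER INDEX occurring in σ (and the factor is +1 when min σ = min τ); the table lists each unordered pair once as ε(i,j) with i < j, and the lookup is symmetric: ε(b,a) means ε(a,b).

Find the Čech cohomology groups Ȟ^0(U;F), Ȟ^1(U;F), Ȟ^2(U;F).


nonempty overlaps:
  U12={a,b,e,f} U13={a,c,f} U14={b,c,e} U23={a,d,f} U24={b,d,e} U34={c,d}
  U123={a,f} U124={b,e} U134={c} U234={d}
C dims 4,6,4; δ0: rk 3, SNF 1^3; δ1: rk 3, SNF 1^3
degree 0: 4−3−0 = 1 → Ȟ^0 ≅ Z
degree 1: 6−3−3 = 0 → Ȟ^1 ≅ 0
degree 2: 4−0−3 = 1 → Ȟ^2 ≅ Z

Ȟ^0 = Z; Ȟ^1 = 0; Ȟ^2 = Z


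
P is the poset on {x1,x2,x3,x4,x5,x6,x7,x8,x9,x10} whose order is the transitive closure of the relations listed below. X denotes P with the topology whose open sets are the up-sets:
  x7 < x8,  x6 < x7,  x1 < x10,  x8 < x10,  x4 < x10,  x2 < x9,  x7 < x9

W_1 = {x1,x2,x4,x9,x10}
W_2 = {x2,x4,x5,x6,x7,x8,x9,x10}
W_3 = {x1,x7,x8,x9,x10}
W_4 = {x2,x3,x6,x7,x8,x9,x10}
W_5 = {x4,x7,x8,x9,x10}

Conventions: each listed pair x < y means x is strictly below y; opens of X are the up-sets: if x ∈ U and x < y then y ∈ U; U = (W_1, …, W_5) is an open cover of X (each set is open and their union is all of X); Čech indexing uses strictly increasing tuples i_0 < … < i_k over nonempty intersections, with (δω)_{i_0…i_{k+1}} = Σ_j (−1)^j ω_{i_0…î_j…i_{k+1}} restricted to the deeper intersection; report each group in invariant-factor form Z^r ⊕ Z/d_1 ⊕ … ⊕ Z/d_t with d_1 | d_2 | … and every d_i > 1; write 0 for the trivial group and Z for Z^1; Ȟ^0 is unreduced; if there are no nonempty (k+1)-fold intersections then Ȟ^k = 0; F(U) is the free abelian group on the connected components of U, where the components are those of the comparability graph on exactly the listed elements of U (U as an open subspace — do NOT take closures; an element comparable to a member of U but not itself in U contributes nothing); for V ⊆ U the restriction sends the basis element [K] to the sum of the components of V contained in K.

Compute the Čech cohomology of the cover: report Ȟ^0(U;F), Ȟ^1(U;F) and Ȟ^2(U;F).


nonempty intersections:
  W12={x2,x4,x9,x10} W13={x1,x9,x10} W14={x2,x9,x10} W15={x4,x9,x10} W23={x7,x8,x9,x10} W24={x2,x6,x7,x8,x9,x10} W25={x4,x7,x8,x9,x10} W34={x7,x8,x9,x10} W35={x7,x8,x9,x10} W45={x7,x8,x9,x10}
  W123={x9,x10} W124={x2,x9,x10} W125={x4,x9,x10} W134={x9,x10} W135={x9,x10} W145={x9,x10} W234={x7,x8,x9,x10} W235={x7,x8,x9,x10} W245={x7,x8,x9,x10} W345={x7,x8,x9,x10}
  W1234={x9,x10} W1235={x9,x10} W1245={x9,x10} W1345={x9,x10} W2345={x7,x8,x9,x10}
  W12345={x9,x10}
components per intersection:
  W1: {x1,x4,x10} {x2,x9}
  W2: {x2,x4,x6,x7,x8,x9,x10} {x5}
  W3: {x1,x7,x8,x9,x10}
  W4: {x2,x6,x7,x8,x9,x10} {x3}
  W5: {x4,x7,x8,x9,x10}
  W12: {x2,x9} {x4,x10}
  W13: {x1,x10} {x9}
  W14: {x2,x9} {x10}
  W15: {x4,x10} {x9}
  W23: {x7,x8,x9,x10}
  W24: {x2,x6,x7,x8,x9,x10}
  W25: {x4,x7,x8,x9,x10}
  W34: {x7,x8,x9,x10}
  W35: {x7,x8,x9,x10}
  W45: {x7,x8,x9,x10}
  W123: {x9} {x10}
  W124: {x2,x9} {x10}
  W125: {x4,x10} {x9}
  W134: {x9} {x10}
  W135: {x9} {x10}
  W145: {x9} {x10}
  W234: {x7,x8,x9,x10}
  W235: {x7,x8,x9,x10}
  W245: {x7,x8,x9,x10}
  W345: {x7,x8,x9,x10}
  W1234: {x9} {x10}
  W1235: {x9} {x10}
  W1245: {x9} {x10}
  W1345: {x9} {x10}
  W2345: {x7,x8,x9,x10}
  W12345: {x9} {x10}
C dims 8,14,16,9; δ0: rk 5, SNF 1^5; δ1: rk 9, SNF 1^9; δ2: rk 7, SNF 1^7
Ȟ^0: (8−5)−0=3 ⇒ Z^3
Ȟ^1: (14−9)−5=0 ⇒ 0
Ȟ^2: (16−7)−9=0 ⇒ 0

Ȟ^0 ≅ Z^3, Ȟ^1 ≅ 0 and Ȟ^2 ≅ 0


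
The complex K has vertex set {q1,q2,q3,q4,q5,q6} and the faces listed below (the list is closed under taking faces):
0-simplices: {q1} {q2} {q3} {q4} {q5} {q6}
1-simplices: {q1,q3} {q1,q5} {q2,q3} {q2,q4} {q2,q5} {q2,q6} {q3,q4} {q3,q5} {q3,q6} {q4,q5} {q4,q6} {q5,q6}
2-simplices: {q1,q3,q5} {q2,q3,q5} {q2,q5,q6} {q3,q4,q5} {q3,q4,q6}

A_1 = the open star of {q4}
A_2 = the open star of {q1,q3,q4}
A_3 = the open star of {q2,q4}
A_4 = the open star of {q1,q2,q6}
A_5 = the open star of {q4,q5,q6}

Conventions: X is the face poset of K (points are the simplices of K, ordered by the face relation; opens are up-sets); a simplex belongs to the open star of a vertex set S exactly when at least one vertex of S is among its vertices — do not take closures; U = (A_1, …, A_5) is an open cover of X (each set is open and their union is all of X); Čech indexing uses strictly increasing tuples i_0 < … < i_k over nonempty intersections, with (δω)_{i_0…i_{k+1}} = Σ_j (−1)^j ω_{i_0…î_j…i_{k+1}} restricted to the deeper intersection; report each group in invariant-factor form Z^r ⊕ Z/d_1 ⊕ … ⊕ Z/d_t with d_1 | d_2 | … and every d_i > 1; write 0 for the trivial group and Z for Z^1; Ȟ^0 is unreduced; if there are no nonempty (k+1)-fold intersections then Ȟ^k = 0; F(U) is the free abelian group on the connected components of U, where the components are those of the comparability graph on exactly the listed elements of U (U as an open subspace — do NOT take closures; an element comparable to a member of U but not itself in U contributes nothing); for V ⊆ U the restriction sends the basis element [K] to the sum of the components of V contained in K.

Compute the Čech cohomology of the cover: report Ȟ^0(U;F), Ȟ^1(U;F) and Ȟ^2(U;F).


Ȟ^0(U;F) ≅ Z, Ȟ^1(U;F) ≅ Z, Ȟ^2(U;F) ≅ 0

nerve simplices:
  A1={{q4},{q2,q4},{q3,q4},{q4,q5},{q4,q6},{q3,q4,q5},{q3,q4,q6}} A2={{q1},{q3},{q4},{q1,q3},{q1,q5},{q2,q3},{q2,q4},{q3,q4},{q3,q5},{q3,q6},{q4,q5},{q4,q6},{q1,q3,q5},{q2,q3,q5},{q3,q4,q5},{q3,q4,q6}} A3={{q2},{q4},{q2,q3},{q2,q4},{q2,q5},{q2,q6},{q3,q4},{q4,q5},{q4,q6},{q2,q3,q5},{q2,q5,q6},{q3,q4,q5},{q3,q4,q6}} A4={{q1},{q2},{q6},{q1,q3},{q1,q5},{q2,q3},{q2,q4},{q2,q5},{q2,q6},{q3,q6},{q4,q6},{q5,q6},{q1,q3,q5},{q2,q3,q5},{q2,q5,q6},{q3,q4,q6}} A5={{q4},{q5},{q6},{q1,q5},{q2,q4},{q2,q5},{q2,q6},{q3,q4},{q3,q5},{q3,q6},{q4,q5},{q4,q6},{q5,q6},{q1,q3,q5},{q2,q3,q5},{q2,q5,q6},{q3,q4,q5},{q3,q4,q6}}
  A12={{q4},{q2,q4},{q3,q4},{q4,q5},{q4,q6},{q3,q4,q5},{q3,q4,q6}} A13={{q4},{q2,q4},{q3,q4},{q4,q5},{q4,q6},{q3,q4,q5},{q3,q4,q6}} A14={{q2,q4},{q4,q6},{q3,q4,q6}} A15={{q4},{q2,q4},{q3,q4},{q4,q5},{q4,q6},{q3,q4,q5},{q3,q4,q6}} A23={{q4},{q2,q3},{q2,q4},{q3,q4},{q4,q5},{q4,q6},{q2,q3,q5},{q3,q4,q5},{q3,q4,q6}} A24={{q1},{q1,q3},{q1,q5},{q2,q3},{q2,q4},{q3,q6},{q4,q6},{q1,q3,q5},{q2,q3,q5},{q3,q4,q6}} A25={{q4},{q1,q5},{q2,q4},{q3,q4},{q3,q5},{q3,q6},{q4,q5},{q4,q6},{q1,q3,q5},{q2,q3,q5},{q3,q4,q5},{q3,q4,q6}} A34={{q2},{q2,q3},{q2,q4},{q2,q5},{q2,q6},{q4,q6},{q2,q3,q5},{q2,q5,q6},{q3,q4,q6}} A35={{q4},{q2,q4},{q2,q5},{q2,q6},{q3,q4},{q4,q5},{q4,q6},{q2,q3,q5},{q2,q5,q6},{q3,q4,q5},{q3,q4,q6}} A45={{q6},{q1,q5},{q2,q4},{q2,q5},{q2,q6},{q3,q6},{q4,q6},{q5,q6},{q1,q3,q5},{q2,q3,q5},{q2,q5,q6},{q3,q4,q6}}
  A123={{q4},{q2,q4},{q3,q4},{q4,q5},{q4,q6},{q3,q4,q5},{q3,q4,q6}} A124={{q2,q4},{q4,q6},{q3,q4,q6}} A125={{q4},{q2,q4},{q3,q4},{q4,q5},{q4,q6},{q3,q4,q5},{q3,q4,q6}} A134={{q2,q4},{q4,q6},{q3,q4,q6}} A135={{q4},{q2,q4},{q3,q4},{q4,q5},{q4,q6},{q3,q4,q5},{q3,q4,q6}} A145={{q2,q4},{q4,q6},{q3,q4,q6}} A234={{q2,q3},{q2,q4},{q4,q6},{q2,q3,q5},{q3,q4,q6}} A235={{q4},{q2,q4},{q3,q4},{q4,q5},{q4,q6},{q2,q3,q5},{q3,q4,q5},{q3,q4,q6}} A245={{q1,q5},{q2,q4},{q3,q6},{q4,q6},{q1,q3,q5},{q2,q3,q5},{q3,q4,q6}} A345={{q2,q4},{q2,q5},{q2,q6},{q4,q6},{q2,q3,q5},{q2,q5,q6},{q3,q4,q6}}
  A1234={{q2,q4},{q4,q6},{q3,q4,q6}} A1235={{q4},{q2,q4},{q3,q4},{q4,q5},{q4,q6},{q3,q4,q5},{q3,q4,q6}} A1245={{q2,q4},{q4,q6},{q3,q4,q6}} A1345={{q2,q4},{q4,q6},{q3,q4,q6}} A2345={{q2,q4},{q4,q6},{q2,q3,q5},{q3,q4,q6}}
  A12345={{q2,q4},{q4,q6},{q3,q4,q6}}
components per intersection:
  A1: {{q4},{q2,q4},{q3,q4},{q4,q5},{q4,q6},{q3,q4,q5},{q3,q4,q6}}
  A2: {{q1},{q3},{q4},{q1,q3},{q1,q5},{q2,q3},{q2,q4},{q3,q4},{q3,q5},{q3,q6},{q4,q5},{q4,q6},{q1,q3,q5},{q2,q3,q5},{q3,q4,q5},{q3,q4,q6}}
  A3: {{q2},{q4},{q2,q3},{q2,q4},{q2,q5},{q2,q6},{q3,q4},{q4,q5},{q4,q6},{q2,q3,q5},{q2,q5,q6},{q3,q4,q5},{q3,q4,q6}}
  A4: {{q1},{q1,q3},{q1,q5},{q1,q3,q5}} {{q2},{q6},{q2,q3},{q2,q4},{q2,q5},{q2,q6},{q3,q6},{q4,q6},{q5,q6},{q2,q3,q5},{q2,q5,q6},{q3,q4,q6}}
  A5: {{q4},{q5},{q6},{q1,q5},{q2,q4},{q2,q5},{q2,q6},{q3,q4},{q3,q5},{q3,q6},{q4,q5},{q4,q6},{q5,q6},{q1,q3,q5},{q2,q3,q5},{q2,q5,q6},{q3,q4,q5},{q3,q4,q6}}
  A12: {{q4},{q2,q4},{q3,q4},{q4,q5},{q4,q6},{q3,q4,q5},{q3,q4,q6}}
  A13: {{q4},{q2,q4},{q3,q4},{q4,q5},{q4,q6},{q3,q4,q5},{q3,q4,q6}}
  A14: {{q2,q4}} {{q4,q6},{q3,q4,q6}}
  A15: {{q4},{q2,q4},{q3,q4},{q4,q5},{q4,q6},{q3,q4,q5},{q3,q4,q6}}
  A23: {{q4},{q2,q4},{q3,q4},{q4,q5},{q4,q6},{q3,q4,q5},{q3,q4,q6}} {{q2,q3},{q2,q3,q5}}
  A24: {{q1},{q1,q3},{q1,q5},{q1,q3,q5}} {{q2,q3},{q2,q3,q5}} {{q2,q4}} {{q3,q6},{q4,q6},{q3,q4,q6}}
  A25: {{q4},{q1,q5},{q2,q4},{q3,q4},{q3,q5},{q3,q6},{q4,q5},{q4,q6},{q1,q3,q5},{q2,q3,q5},{q3,q4,q5},{q3,q4,q6}}
  A34: {{q2},{q2,q3},{q2,q4},{q2,q5},{q2,q6},{q2,q3,q5},{q2,q5,q6}} {{q4,q6},{q3,q4,q6}}
  A35: {{q4},{q2,q4},{q3,q4},{q4,q5},{q4,q6},{q3,q4,q5},{q3,q4,q6}} {{q2,q5},{q2,q6},{q2,q3,q5},{q2,q5,q6}}
  A45: {{q6},{q2,q5},{q2,q6},{q3,q6},{q4,q6},{q5,q6},{q2,q3,q5},{q2,q5,q6},{q3,q4,q6}} {{q1,q5},{q1,q3,q5}} {{q2,q4}}
  A123: {{q4},{q2,q4},{q3,q4},{q4,q5},{q4,q6},{q3,q4,q5},{q3,q4,q6}}
  A124: {{q2,q4}} {{q4,q6},{q3,q4,q6}}
  A125: {{q4},{q2,q4},{q3,q4},{q4,q5},{q4,q6},{q3,q4,q5},{q3,q4,q6}}
  A134: {{q2,q4}} {{q4,q6},{q3,q4,q6}}
  A135: {{q4},{q2,q4},{q3,q4},{q4,q5},{q4,q6},{q3,q4,q5},{q3,q4,q6}}
  A145: {{q2,q4}} {{q4,q6},{q3,q4,q6}}
  A234: {{q2,q3},{q2,q3,q5}} {{q2,q4}} {{q4,q6},{q3,q4,q6}}
  A235: {{q4},{q2,q4},{q3,q4},{q4,q5},{q4,q6},{q3,q4,q5},{q3,q4,q6}} {{q2,q3,q5}}
  A245: {{q1,q5},{q1,q3,q5}} {{q2,q4}} {{q3,q6},{q4,q6},{q3,q4,q6}} {{q2,q3,q5}}
  A345: {{q2,q4}} {{q2,q5},{q2,q6},{q2,q3,q5},{q2,q5,q6}} {{q4,q6},{q3,q4,q6}}
  A1234: {{q2,q4}} {{q4,q6},{q3,q4,q6}}
  A1235: {{q4},{q2,q4},{q3,q4},{q4,q5},{q4,q6},{q3,q4,q5},{q3,q4,q6}}
  A1245: {{q2,q4}} {{q4,q6},{q3,q4,q6}}
  A1345: {{q2,q4}} {{q4,q6},{q3,q4,q6}}
  A2345: {{q2,q4}} {{q4,q6},{q3,q4,q6}} {{q2,q3,q5}}
  A12345: {{q2,q4}} {{q4,q6},{q3,q4,q6}}
C dims 6,19,21,10; δ0: rk 5, SNF 1^5; δ1: rk 13, SNF 1^13; δ2: rk 8, SNF 1^8
degree 0: 6−5−0 = 1 → Ȟ^0 ≅ Z
degree 1: 19−13−5 = 1 → Ȟ^1 ≅ Z
degree 2: 21−8−13 = 0 → Ȟ^2 ≅ 0


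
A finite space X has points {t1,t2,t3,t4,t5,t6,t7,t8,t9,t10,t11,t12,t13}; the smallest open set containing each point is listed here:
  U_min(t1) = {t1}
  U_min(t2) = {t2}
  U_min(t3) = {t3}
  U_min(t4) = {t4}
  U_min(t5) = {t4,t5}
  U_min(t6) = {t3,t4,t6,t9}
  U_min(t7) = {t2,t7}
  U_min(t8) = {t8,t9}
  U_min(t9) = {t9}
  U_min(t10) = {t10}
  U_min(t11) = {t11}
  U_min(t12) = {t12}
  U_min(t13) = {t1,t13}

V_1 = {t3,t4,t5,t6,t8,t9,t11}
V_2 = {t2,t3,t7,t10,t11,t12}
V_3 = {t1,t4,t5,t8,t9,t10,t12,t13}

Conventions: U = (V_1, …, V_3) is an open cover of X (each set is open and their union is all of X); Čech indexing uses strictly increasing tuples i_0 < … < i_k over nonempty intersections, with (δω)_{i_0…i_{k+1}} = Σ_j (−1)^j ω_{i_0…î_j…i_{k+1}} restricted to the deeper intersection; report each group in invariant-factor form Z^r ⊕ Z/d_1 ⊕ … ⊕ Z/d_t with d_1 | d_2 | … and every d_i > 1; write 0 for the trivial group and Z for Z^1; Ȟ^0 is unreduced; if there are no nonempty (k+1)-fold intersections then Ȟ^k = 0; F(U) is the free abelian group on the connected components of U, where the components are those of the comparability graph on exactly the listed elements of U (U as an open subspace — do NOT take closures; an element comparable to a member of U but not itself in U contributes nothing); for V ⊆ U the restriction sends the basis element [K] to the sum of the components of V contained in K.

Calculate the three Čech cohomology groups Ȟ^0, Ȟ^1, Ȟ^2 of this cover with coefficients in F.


nerve simplices:
  V12={t3,t11} V13={t4,t5,t8,t9} V23={t10,t12}
components per intersection:
  V1: {t3,t4,t5,t6,t8,t9} {t11}
  V2: {t2,t7} {t3} {t10} {t11} {t12}
  V3: {t1,t13} {t4,t5} {t8,t9} {t10} {t12}
  V12: {t3} {t11}
  V13: {t4,t5} {t8,t9}
  V23: {t10} {t12}
C dims 12,6; δ0: rk 6, SNF 1^6
degree 0: 12−6−0 = 6 → Ȟ^0 ≅ Z^6
degree 1: 6−0−6 = 0 → Ȟ^1 ≅ 0
degree 2: 0−0−0 = 0 → Ȟ^2 ≅ 0

Ȟ^0(U;F) ≅ Z^6,  Ȟ^1(U;F) ≅ 0,  Ȟ^2(U;F) ≅ 0


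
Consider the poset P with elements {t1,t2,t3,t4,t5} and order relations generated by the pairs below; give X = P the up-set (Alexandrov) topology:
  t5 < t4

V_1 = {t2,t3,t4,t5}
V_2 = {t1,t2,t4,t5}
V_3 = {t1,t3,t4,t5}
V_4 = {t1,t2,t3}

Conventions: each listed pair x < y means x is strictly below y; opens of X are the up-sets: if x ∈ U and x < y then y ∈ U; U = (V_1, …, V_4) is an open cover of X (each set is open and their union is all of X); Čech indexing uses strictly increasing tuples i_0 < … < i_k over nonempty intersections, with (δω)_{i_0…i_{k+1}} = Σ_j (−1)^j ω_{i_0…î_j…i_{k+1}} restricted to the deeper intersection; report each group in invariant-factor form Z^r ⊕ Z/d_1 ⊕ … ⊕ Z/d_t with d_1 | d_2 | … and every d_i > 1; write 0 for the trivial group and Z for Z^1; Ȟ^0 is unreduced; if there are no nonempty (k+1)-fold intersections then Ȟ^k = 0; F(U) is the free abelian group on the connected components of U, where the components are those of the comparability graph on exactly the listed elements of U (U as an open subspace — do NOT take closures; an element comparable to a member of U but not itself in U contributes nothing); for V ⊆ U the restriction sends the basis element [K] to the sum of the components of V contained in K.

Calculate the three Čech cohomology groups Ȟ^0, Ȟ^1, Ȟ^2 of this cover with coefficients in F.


nerve of the cover:
  V12={t2,t4,t5} V13={t3,t4,t5} V14={t2,t3} V23={t1,t4,t5} V24={t1,t2} V34={t1,t3}
  V123={t4,t5} V124={t2} V134={t3} V234={t1}
components per intersection:
  V1: {t2} {t3} {t4,t5}
  V2: {t1} {t2} {t4,t5}
  V3: {t1} {t3} {t4,t5}
  V4: {t1} {t2} {t3}
  V12: {t2} {t4,t5}
  V13: {t3} {t4,t5}
  V14: {t2} {t3}
  V23: {t1} {t4,t5}
  V24: {t1} {t2}
  V34: {t1} {t3}
  V123: {t4,t5}
  V124: {t2}
  V134: {t3}
  V234: {t1}
C dims 12,12,4; δ0: rk 8, SNF 1^8; δ1: rk 4, SNF 1^4
Ȟ^0 = (12 − 8) − 0 = 4, so Ȟ^0 ≅ Z^4
Ȟ^1 = (12 − 4) − 8 = 0, so Ȟ^1 ≅ 0
Ȟ^2 = (4 − 0) − 4 = 0, so Ȟ^2 ≅ 0

Ȟ^0 ≅ Z^4; Ȟ^1 ≅ 0; Ȟ^2 ≅ 0


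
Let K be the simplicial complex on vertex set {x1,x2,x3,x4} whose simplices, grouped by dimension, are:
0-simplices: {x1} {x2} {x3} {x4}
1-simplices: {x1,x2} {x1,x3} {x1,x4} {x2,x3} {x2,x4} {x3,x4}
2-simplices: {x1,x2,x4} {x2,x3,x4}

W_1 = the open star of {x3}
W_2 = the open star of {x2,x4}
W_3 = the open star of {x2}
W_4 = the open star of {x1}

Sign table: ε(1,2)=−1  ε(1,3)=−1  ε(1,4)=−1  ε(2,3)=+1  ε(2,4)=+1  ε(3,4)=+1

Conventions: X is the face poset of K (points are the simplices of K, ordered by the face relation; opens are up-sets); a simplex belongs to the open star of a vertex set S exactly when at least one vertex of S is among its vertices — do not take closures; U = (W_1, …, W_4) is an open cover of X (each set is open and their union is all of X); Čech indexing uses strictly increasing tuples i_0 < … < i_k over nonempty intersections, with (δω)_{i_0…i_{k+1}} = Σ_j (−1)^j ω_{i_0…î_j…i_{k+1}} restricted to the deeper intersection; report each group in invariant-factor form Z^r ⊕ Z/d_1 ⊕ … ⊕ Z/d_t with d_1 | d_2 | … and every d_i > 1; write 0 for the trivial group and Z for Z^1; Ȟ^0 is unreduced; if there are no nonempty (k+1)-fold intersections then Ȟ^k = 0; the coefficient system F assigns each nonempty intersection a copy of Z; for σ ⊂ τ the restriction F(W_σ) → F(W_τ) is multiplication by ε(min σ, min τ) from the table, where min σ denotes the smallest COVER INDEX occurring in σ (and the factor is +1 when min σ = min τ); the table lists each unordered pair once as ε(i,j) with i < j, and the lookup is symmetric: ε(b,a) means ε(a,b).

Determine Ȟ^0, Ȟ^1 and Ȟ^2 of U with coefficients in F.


Ȟ^0 = Z, Ȟ^1 = Z, Ȟ^2 = 0

intersection data:
  W1={{x3},{x1,x3},{x2,x3},{x3,x4},{x2,x3,x4}} W2={{x2},{x4},{x1,x2},{x1,x4},{x2,x3},{x2,x4},{x3,x4},{x1,x2,x4},{x2,x3,x4}} W3={{x2},{x1,x2},{x2,x3},{x2,x4},{x1,x2,x4},{x2,x3,x4}} W4={{x1},{x1,x2},{x1,x3},{x1,x4},{x1,x2,x4}}
  W12={{x2,x3},{x3,x4},{x2,x3,x4}} W13={{x2,x3},{x2,x3,x4}} W14={{x1,x3}} W23={{x2},{x1,x2},{x2,x3},{x2,x4},{x1,x2,x4},{x2,x3,x4}} W24={{x1,x2},{x1,x4},{x1,x2,x4}} W34={{x1,x2},{x1,x2,x4}}
  W123={{x2,x3},{x2,x3,x4}} W234={{x1,x2},{x1,x2,x4}}
C dims 4,6,2; δ0: rk 3, SNF 1^3; δ1: rk 2, SNF 1^2
Ȟ^0 = (4 − 3) − 0 = 1, so Ȟ^0 ≅ Z
Ȟ^1 = (6 − 2) − 3 = 1, so Ȟ^1 ≅ Z
Ȟ^2 = (2 − 0) − 2 = 0, so Ȟ^2 ≅ 0


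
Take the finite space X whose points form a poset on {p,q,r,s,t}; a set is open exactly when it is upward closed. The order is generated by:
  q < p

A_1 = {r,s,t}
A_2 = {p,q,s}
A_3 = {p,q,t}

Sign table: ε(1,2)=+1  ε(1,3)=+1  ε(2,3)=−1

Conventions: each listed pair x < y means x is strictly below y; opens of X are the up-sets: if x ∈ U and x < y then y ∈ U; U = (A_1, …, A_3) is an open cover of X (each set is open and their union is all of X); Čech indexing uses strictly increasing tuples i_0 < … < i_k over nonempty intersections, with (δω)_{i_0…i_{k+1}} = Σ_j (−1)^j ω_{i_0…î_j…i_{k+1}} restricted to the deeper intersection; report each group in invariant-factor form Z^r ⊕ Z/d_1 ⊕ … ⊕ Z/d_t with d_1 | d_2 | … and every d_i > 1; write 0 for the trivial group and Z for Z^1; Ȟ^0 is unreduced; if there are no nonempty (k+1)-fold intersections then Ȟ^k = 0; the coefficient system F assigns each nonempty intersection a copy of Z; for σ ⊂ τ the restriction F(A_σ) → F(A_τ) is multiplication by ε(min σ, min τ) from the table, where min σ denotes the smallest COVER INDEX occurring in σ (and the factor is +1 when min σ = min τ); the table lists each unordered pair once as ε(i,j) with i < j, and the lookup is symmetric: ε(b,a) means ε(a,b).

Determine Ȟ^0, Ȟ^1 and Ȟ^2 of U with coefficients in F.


nerve of the cover:
  A12={s} A13={t} A23={p,q}
C dims 3,3; δ0: rk 3, SNF 1^2·2
Ȟ^0 = (3 − 3) − 0 = 0, so Ȟ^0 ≅ 0
Ȟ^1 = (3 − 0) − 3 = 0 plus torsion [2], so Ȟ^1 ≅ Z/2
Ȟ^2 = (0 − 0) − 0 = 0, so Ȟ^2 ≅ 0

Ȟ^0(U;F) ≅ 0; Ȟ^1(U;F) ≅ Z/2; Ȟ^2(U;F) ≅ 0


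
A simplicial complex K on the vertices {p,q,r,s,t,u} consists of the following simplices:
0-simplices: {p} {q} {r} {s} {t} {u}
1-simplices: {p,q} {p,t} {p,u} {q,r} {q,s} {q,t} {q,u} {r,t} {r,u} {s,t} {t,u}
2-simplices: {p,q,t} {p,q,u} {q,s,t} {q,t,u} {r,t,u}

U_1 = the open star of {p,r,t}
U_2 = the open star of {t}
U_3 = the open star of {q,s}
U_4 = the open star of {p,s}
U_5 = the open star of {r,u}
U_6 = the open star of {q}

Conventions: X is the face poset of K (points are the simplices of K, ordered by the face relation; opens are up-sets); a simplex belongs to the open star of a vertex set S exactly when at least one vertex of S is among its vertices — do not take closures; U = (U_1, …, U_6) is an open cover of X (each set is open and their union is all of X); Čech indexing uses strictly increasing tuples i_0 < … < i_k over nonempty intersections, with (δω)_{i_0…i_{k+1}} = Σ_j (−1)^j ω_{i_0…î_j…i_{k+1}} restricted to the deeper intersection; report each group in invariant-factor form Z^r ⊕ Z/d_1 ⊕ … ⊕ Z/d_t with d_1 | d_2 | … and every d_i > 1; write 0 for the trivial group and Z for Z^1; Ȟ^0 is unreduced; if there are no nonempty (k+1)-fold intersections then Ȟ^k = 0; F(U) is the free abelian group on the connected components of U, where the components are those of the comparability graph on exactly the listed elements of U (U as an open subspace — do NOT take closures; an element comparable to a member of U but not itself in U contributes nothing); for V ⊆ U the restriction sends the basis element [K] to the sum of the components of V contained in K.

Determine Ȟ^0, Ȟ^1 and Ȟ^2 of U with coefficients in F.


Ȟ^0 = Z, Ȟ^1 = Z and Ȟ^2 = 0

intersection data:
  U1={{p},{r},{t},{p,q},{p,t},{p,u},{q,r},{q,t},{r,t},{r,u},{s,t},{t,u},{p,q,t},{p,q,u},{q,s,t},{q,t,u},{r,t,u}} U2={{t},{p,t},{q,t},{r,t},{s,t},{t,u},{p,q,t},{q,s,t},{q,t,u},{r,t,u}} U3={{q},{s},{p,q},{q,r},{q,s},{q,t},{q,u},{s,t},{p,q,t},{p,q,u},{q,s,t},{q,t,u}} U4={{p},{s},{p,q},{p,t},{p,u},{q,s},{s,t},{p,q,t},{p,q,u},{q,s,t}} U5={{r},{u},{p,u},{q,r},{q,u},{r,t},{r,u},{t,u},{p,q,u},{q,t,u},{r,t,u}} U6={{q},{p,q},{q,r},{q,s},{q,t},{q,u},{p,q,t},{p,q,u},{q,s,t},{q,t,u}}
  U12={{t},{p,t},{q,t},{r,t},{s,t},{t,u},{p,q,t},{q,s,t},{q,t,u},{r,t,u}} U13={{p,q},{q,r},{q,t},{s,t},{p,q,t},{p,q,u},{q,s,t},{q,t,u}} U14={{p},{p,q},{p,t},{p,u},{s,t},{p,q,t},{p,q,u},{q,s,t}} U15={{r},{p,u},{q,r},{r,t},{r,u},{t,u},{p,q,u},{q,t,u},{r,t,u}} U16={{p,q},{q,r},{q,t},{p,q,t},{p,q,u},{q,s,t},{q,t,u}} U23={{q,t},{s,t},{p,q,t},{q,s,t},{q,t,u}} U24={{p,t},{s,t},{p,q,t},{q,s,t}} U25={{r,t},{t,u},{q,t,u},{r,t,u}} U26={{q,t},{p,q,t},{q,s,t},{q,t,u}} U34={{s},{p,q},{q,s},{s,t},{p,q,t},{p,q,u},{q,s,t}} U35={{q,r},{q,u},{p,q,u},{q,t,u}} U36={{q},{p,q},{q,r},{q,s},{q,t},{q,u},{p,q,t},{p,q,u},{q,s,t},{q,t,u}} U45={{p,u},{p,q,u}} U46={{p,q},{q,s},{p,q,t},{p,q,u},{q,s,t}} U56={{q,r},{q,u},{p,q,u},{q,t,u}}
  U123={{q,t},{s,t},{p,q,t},{q,s,t},{q,t,u}} U124={{p,t},{s,t},{p,q,t},{q,s,t}} U125={{r,t},{t,u},{q,t,u},{r,t,u}} U126={{q,t},{p,q,t},{q,s,t},{q,t,u}} U134={{p,q},{s,t},{p,q,t},{p,q,u},{q,s,t}} U135={{q,r},{p,q,u},{q,t,u}} U136={{p,q},{q,r},{q,t},{p,q,t},{p,q,u},{q,s,t},{q,t,u}} U145={{p,u},{p,q,u}} U146={{p,q},{p,q,t},{p,q,u},{q,s,t}} U156={{q,r},{p,q,u},{q,t,u}} U234={{s,t},{p,q,t},{q,s,t}} U235={{q,t,u}} U236={{q,t},{p,q,t},{q,s,t},{q,t,u}} U246={{p,q,t},{q,s,t}} U256={{q,t,u}} U345={{p,q,u}} U346={{p,q},{q,s},{p,q,t},{p,q,u},{q,s,t}} U356={{q,r},{q,u},{p,q,u},{q,t,u}} U456={{p,q,u}}
  U1234={{s,t},{p,q,t},{q,s,t}} U1235={{q,t,u}} U1236={{q,t},{p,q,t},{q,s,t},{q,t,u}} U1246={{p,q,t},{q,s,t}} U1256={{q,t,u}} U1345={{p,q,u}} U1346={{p,q},{p,q,t},{p,q,u},{q,s,t}} U1356={{q,r},{p,q,u},{q,t,u}} U1456={{p,q,u}} U2346={{p,q,t},{q,s,t}} U2356={{q,t,u}} U3456={{p,q,u}}
  U12346={{p,q,t},{q,s,t}} U12356={{q,t,u}} U13456={{p,q,u}}
components per intersection:
  U1: {{p},{r},{t},{p,q},{p,t},{p,u},{q,r},{q,t},{r,t},{r,u},{s,t},{t,u},{p,q,t},{p,q,u},{q,s,t},{q,t,u},{r,t,u}}
  U2: {{t},{p,t},{q,t},{r,t},{s,t},{t,u},{p,q,t},{q,s,t},{q,t,u},{r,t,u}}
  U3: {{q},{s},{p,q},{q,r},{q,s},{q,t},{q,u},{s,t},{p,q,t},{p,q,u},{q,s,t},{q,t,u}}
  U4: {{p},{p,q},{p,t},{p,u},{p,q,t},{p,q,u}} {{s},{q,s},{s,t},{q,s,t}}
  U5: {{r},{u},{p,u},{q,r},{q,u},{r,t},{r,u},{t,u},{p,q,u},{q,t,u},{r,t,u}}
  U6: {{q},{p,q},{q,r},{q,s},{q,t},{q,u},{p,q,t},{p,q,u},{q,s,t},{q,t,u}}
  U12: {{t},{p,t},{q,t},{r,t},{s,t},{t,u},{p,q,t},{q,s,t},{q,t,u},{r,t,u}}
  U13: {{p,q},{q,t},{s,t},{p,q,t},{p,q,u},{q,s,t},{q,t,u}} {{q,r}}
  U14: {{p},{p,q},{p,t},{p,u},{p,q,t},{p,q,u}} {{s,t},{q,s,t}}
  U15: {{r},{q,r},{r,t},{r,u},{t,u},{q,t,u},{r,t,u}} {{p,u},{p,q,u}}
  U16: {{p,q},{q,t},{p,q,t},{p,q,u},{q,s,t},{q,t,u}} {{q,r}}
  U23: {{q,t},{s,t},{p,q,t},{q,s,t},{q,t,u}}
  U24: {{p,t},{p,q,t}} {{s,t},{q,s,t}}
  U25: {{r,t},{t,u},{q,t,u},{r,t,u}}
  U26: {{q,t},{p,q,t},{q,s,t},{q,t,u}}
  U34: {{s},{q,s},{s,t},{q,s,t}} {{p,q},{p,q,t},{p,q,u}}
  U35: {{q,r}} {{q,u},{p,q,u},{q,t,u}}
  U36: {{q},{p,q},{q,r},{q,s},{q,t},{q,u},{p,q,t},{p,q,u},{q,s,t},{q,t,u}}
  U45: {{p,u},{p,q,u}}
  U46: {{p,q},{p,q,t},{p,q,u}} {{q,s},{q,s,t}}
  U56: {{q,r}} {{q,u},{p,q,u},{q,t,u}}
  U123: {{q,t},{s,t},{p,q,t},{q,s,t},{q,t,u}}
  U124: {{p,t},{p,q,t}} {{s,t},{q,s,t}}
  U125: {{r,t},{t,u},{q,t,u},{r,t,u}}
  U126: {{q,t},{p,q,t},{q,s,t},{q,t,u}}
  U134: {{p,q},{p,q,t},{p,q,u}} {{s,t},{q,s,t}}
  U135: {{q,r}} {{p,q,u}} {{q,t,u}}
  U136: {{p,q},{q,t},{p,q,t},{p,q,u},{q,s,t},{q,t,u}} {{q,r}}
  U145: {{p,u},{p,q,u}}
  U146: {{p,q},{p,q,t},{p,q,u}} {{q,s,t}}
  U156: {{q,r}} {{p,q,u}} {{q,t,u}}
  U234: {{s,t},{q,s,t}} {{p,q,t}}
  U235: {{q,t,u}}
  U236: {{q,t},{p,q,t},{q,s,t},{q,t,u}}
  U246: {{p,q,t}} {{q,s,t}}
  U256: {{q,t,u}}
  U345: {{p,q,u}}
  U346: {{p,q},{p,q,t},{p,q,u}} {{q,s},{q,s,t}}
  U356: {{q,r}} {{q,u},{p,q,u},{q,t,u}}
  U456: {{p,q,u}}
  U1234: {{s,t},{q,s,t}} {{p,q,t}}
  U1235: {{q,t,u}}
  U1236: {{q,t},{p,q,t},{q,s,t},{q,t,u}}
  U1246: {{p,q,t}} {{q,s,t}}
  U1256: {{q,t,u}}
  U1345: {{p,q,u}}
  U1346: {{p,q},{p,q,t},{p,q,u}} {{q,s,t}}
  U1356: {{q,r}} {{p,q,u}} {{q,t,u}}
  U1456: {{p,q,u}}
  U2346: {{p,q,t}} {{q,s,t}}
  U2356: {{q,t,u}}
  U3456: {{p,q,u}}
  U12346: {{p,q,t}} {{q,s,t}}
  U12356: {{q,t,u}}
  U13456: {{p,q,u}}
C dims 7,24,31,18; δ0: rk 6, SNF 1^6; δ1: rk 17, SNF 1^17; δ2: rk 14, SNF 1^14
Ȟ^0 = (7 − 6) − 0 = 1, so Ȟ^0 ≅ Z
Ȟ^1 = (24 − 17) − 6 = 1, so Ȟ^1 ≅ Z
Ȟ^2 = (31 − 14) − 17 = 0, so Ȟ^2 ≅ 0
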